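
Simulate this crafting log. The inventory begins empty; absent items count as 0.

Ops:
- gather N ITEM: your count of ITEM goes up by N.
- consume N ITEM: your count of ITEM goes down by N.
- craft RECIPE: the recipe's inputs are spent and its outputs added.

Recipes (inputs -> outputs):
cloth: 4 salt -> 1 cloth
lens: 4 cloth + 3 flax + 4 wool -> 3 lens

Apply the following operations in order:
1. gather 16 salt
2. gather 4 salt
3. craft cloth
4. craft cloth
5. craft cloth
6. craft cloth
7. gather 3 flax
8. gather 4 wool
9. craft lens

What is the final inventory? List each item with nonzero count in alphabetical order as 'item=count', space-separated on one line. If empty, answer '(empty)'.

Answer: lens=3 salt=4

Derivation:
After 1 (gather 16 salt): salt=16
After 2 (gather 4 salt): salt=20
After 3 (craft cloth): cloth=1 salt=16
After 4 (craft cloth): cloth=2 salt=12
After 5 (craft cloth): cloth=3 salt=8
After 6 (craft cloth): cloth=4 salt=4
After 7 (gather 3 flax): cloth=4 flax=3 salt=4
After 8 (gather 4 wool): cloth=4 flax=3 salt=4 wool=4
After 9 (craft lens): lens=3 salt=4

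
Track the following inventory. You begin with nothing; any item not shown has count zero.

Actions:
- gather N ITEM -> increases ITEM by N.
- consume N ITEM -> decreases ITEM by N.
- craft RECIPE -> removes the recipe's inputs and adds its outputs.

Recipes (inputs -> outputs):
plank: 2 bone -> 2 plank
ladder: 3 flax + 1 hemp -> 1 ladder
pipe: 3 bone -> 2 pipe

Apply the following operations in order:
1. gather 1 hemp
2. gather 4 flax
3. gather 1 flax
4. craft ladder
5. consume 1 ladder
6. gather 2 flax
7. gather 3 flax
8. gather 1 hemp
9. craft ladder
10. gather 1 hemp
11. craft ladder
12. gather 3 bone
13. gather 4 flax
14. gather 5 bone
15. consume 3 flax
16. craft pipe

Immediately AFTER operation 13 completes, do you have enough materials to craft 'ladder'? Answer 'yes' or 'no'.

After 1 (gather 1 hemp): hemp=1
After 2 (gather 4 flax): flax=4 hemp=1
After 3 (gather 1 flax): flax=5 hemp=1
After 4 (craft ladder): flax=2 ladder=1
After 5 (consume 1 ladder): flax=2
After 6 (gather 2 flax): flax=4
After 7 (gather 3 flax): flax=7
After 8 (gather 1 hemp): flax=7 hemp=1
After 9 (craft ladder): flax=4 ladder=1
After 10 (gather 1 hemp): flax=4 hemp=1 ladder=1
After 11 (craft ladder): flax=1 ladder=2
After 12 (gather 3 bone): bone=3 flax=1 ladder=2
After 13 (gather 4 flax): bone=3 flax=5 ladder=2

Answer: no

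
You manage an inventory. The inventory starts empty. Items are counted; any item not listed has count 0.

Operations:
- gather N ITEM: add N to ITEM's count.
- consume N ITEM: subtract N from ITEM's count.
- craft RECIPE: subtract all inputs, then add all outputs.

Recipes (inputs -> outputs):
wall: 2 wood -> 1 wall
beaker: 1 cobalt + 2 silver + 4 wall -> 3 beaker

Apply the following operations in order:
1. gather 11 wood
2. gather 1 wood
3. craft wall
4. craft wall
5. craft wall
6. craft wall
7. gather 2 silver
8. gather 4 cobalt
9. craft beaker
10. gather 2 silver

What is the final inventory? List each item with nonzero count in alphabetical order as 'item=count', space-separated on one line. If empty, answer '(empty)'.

After 1 (gather 11 wood): wood=11
After 2 (gather 1 wood): wood=12
After 3 (craft wall): wall=1 wood=10
After 4 (craft wall): wall=2 wood=8
After 5 (craft wall): wall=3 wood=6
After 6 (craft wall): wall=4 wood=4
After 7 (gather 2 silver): silver=2 wall=4 wood=4
After 8 (gather 4 cobalt): cobalt=4 silver=2 wall=4 wood=4
After 9 (craft beaker): beaker=3 cobalt=3 wood=4
After 10 (gather 2 silver): beaker=3 cobalt=3 silver=2 wood=4

Answer: beaker=3 cobalt=3 silver=2 wood=4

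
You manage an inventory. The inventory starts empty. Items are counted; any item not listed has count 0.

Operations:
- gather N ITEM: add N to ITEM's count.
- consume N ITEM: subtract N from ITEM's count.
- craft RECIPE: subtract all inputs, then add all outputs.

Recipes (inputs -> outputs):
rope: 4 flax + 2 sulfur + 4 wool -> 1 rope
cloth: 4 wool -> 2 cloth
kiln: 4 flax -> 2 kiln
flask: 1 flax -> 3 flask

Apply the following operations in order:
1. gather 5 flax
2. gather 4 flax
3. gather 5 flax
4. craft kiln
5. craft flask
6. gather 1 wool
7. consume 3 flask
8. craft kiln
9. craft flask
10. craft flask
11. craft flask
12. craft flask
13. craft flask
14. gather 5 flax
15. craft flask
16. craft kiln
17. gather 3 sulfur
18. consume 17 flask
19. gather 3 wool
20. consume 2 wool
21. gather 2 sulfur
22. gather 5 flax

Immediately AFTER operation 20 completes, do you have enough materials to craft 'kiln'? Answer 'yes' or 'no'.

Answer: no

Derivation:
After 1 (gather 5 flax): flax=5
After 2 (gather 4 flax): flax=9
After 3 (gather 5 flax): flax=14
After 4 (craft kiln): flax=10 kiln=2
After 5 (craft flask): flask=3 flax=9 kiln=2
After 6 (gather 1 wool): flask=3 flax=9 kiln=2 wool=1
After 7 (consume 3 flask): flax=9 kiln=2 wool=1
After 8 (craft kiln): flax=5 kiln=4 wool=1
After 9 (craft flask): flask=3 flax=4 kiln=4 wool=1
After 10 (craft flask): flask=6 flax=3 kiln=4 wool=1
After 11 (craft flask): flask=9 flax=2 kiln=4 wool=1
After 12 (craft flask): flask=12 flax=1 kiln=4 wool=1
After 13 (craft flask): flask=15 kiln=4 wool=1
After 14 (gather 5 flax): flask=15 flax=5 kiln=4 wool=1
After 15 (craft flask): flask=18 flax=4 kiln=4 wool=1
After 16 (craft kiln): flask=18 kiln=6 wool=1
After 17 (gather 3 sulfur): flask=18 kiln=6 sulfur=3 wool=1
After 18 (consume 17 flask): flask=1 kiln=6 sulfur=3 wool=1
After 19 (gather 3 wool): flask=1 kiln=6 sulfur=3 wool=4
After 20 (consume 2 wool): flask=1 kiln=6 sulfur=3 wool=2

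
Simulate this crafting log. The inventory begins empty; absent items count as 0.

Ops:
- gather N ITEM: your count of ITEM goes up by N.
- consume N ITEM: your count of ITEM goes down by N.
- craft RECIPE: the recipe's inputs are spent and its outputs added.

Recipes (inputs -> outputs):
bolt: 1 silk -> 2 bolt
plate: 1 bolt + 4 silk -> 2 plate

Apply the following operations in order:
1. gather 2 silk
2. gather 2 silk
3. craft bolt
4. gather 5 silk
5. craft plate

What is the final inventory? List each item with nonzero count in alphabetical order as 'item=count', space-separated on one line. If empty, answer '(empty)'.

After 1 (gather 2 silk): silk=2
After 2 (gather 2 silk): silk=4
After 3 (craft bolt): bolt=2 silk=3
After 4 (gather 5 silk): bolt=2 silk=8
After 5 (craft plate): bolt=1 plate=2 silk=4

Answer: bolt=1 plate=2 silk=4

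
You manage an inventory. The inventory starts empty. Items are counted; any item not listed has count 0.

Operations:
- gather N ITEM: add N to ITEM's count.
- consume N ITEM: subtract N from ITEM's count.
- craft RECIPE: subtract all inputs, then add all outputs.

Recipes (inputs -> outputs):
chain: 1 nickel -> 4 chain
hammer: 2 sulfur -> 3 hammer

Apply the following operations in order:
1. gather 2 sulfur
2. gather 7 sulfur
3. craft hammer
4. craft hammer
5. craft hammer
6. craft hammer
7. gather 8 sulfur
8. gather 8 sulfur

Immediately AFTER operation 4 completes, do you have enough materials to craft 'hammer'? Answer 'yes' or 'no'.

After 1 (gather 2 sulfur): sulfur=2
After 2 (gather 7 sulfur): sulfur=9
After 3 (craft hammer): hammer=3 sulfur=7
After 4 (craft hammer): hammer=6 sulfur=5

Answer: yes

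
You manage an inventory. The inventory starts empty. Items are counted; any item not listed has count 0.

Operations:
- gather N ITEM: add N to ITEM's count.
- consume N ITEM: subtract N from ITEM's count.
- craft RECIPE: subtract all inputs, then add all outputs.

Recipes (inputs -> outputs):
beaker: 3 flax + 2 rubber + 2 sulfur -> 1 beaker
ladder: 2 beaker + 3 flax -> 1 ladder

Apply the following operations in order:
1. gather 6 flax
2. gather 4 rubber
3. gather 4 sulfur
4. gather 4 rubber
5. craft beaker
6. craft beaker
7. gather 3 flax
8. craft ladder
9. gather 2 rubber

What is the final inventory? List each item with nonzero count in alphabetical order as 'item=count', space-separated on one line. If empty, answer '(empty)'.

After 1 (gather 6 flax): flax=6
After 2 (gather 4 rubber): flax=6 rubber=4
After 3 (gather 4 sulfur): flax=6 rubber=4 sulfur=4
After 4 (gather 4 rubber): flax=6 rubber=8 sulfur=4
After 5 (craft beaker): beaker=1 flax=3 rubber=6 sulfur=2
After 6 (craft beaker): beaker=2 rubber=4
After 7 (gather 3 flax): beaker=2 flax=3 rubber=4
After 8 (craft ladder): ladder=1 rubber=4
After 9 (gather 2 rubber): ladder=1 rubber=6

Answer: ladder=1 rubber=6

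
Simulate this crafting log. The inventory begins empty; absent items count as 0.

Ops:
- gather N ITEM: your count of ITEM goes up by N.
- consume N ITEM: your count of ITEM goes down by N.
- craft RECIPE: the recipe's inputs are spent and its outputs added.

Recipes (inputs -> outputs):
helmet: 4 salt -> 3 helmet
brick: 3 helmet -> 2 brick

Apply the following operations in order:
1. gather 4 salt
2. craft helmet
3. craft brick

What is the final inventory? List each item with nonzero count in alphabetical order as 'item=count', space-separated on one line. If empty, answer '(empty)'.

Answer: brick=2

Derivation:
After 1 (gather 4 salt): salt=4
After 2 (craft helmet): helmet=3
After 3 (craft brick): brick=2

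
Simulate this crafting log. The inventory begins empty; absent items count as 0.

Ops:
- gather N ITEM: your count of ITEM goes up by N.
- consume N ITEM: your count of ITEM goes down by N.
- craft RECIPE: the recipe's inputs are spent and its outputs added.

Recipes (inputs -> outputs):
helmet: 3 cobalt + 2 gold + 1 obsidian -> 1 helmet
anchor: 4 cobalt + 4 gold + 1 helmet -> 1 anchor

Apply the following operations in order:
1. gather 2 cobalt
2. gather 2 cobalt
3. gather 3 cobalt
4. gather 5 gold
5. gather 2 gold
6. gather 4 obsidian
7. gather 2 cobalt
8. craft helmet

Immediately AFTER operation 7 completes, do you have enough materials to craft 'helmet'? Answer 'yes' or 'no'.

Answer: yes

Derivation:
After 1 (gather 2 cobalt): cobalt=2
After 2 (gather 2 cobalt): cobalt=4
After 3 (gather 3 cobalt): cobalt=7
After 4 (gather 5 gold): cobalt=7 gold=5
After 5 (gather 2 gold): cobalt=7 gold=7
After 6 (gather 4 obsidian): cobalt=7 gold=7 obsidian=4
After 7 (gather 2 cobalt): cobalt=9 gold=7 obsidian=4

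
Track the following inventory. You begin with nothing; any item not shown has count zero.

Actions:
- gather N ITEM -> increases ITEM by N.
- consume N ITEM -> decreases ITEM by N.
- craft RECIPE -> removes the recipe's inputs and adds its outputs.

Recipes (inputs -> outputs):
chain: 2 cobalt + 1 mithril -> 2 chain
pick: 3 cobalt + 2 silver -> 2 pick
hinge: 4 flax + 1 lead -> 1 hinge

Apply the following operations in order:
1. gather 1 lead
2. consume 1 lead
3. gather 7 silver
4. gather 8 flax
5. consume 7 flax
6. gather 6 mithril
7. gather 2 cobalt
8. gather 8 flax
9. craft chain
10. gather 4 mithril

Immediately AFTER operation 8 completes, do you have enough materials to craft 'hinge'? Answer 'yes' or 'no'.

After 1 (gather 1 lead): lead=1
After 2 (consume 1 lead): (empty)
After 3 (gather 7 silver): silver=7
After 4 (gather 8 flax): flax=8 silver=7
After 5 (consume 7 flax): flax=1 silver=7
After 6 (gather 6 mithril): flax=1 mithril=6 silver=7
After 7 (gather 2 cobalt): cobalt=2 flax=1 mithril=6 silver=7
After 8 (gather 8 flax): cobalt=2 flax=9 mithril=6 silver=7

Answer: no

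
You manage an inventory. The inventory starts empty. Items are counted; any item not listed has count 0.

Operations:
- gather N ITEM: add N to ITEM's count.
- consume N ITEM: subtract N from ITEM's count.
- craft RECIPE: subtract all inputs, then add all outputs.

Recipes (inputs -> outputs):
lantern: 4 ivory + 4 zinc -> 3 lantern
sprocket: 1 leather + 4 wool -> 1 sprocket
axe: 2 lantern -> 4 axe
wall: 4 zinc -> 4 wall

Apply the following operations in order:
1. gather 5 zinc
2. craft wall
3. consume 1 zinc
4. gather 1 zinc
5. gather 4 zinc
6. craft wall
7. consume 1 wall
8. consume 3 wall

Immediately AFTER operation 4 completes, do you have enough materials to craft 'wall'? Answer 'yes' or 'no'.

Answer: no

Derivation:
After 1 (gather 5 zinc): zinc=5
After 2 (craft wall): wall=4 zinc=1
After 3 (consume 1 zinc): wall=4
After 4 (gather 1 zinc): wall=4 zinc=1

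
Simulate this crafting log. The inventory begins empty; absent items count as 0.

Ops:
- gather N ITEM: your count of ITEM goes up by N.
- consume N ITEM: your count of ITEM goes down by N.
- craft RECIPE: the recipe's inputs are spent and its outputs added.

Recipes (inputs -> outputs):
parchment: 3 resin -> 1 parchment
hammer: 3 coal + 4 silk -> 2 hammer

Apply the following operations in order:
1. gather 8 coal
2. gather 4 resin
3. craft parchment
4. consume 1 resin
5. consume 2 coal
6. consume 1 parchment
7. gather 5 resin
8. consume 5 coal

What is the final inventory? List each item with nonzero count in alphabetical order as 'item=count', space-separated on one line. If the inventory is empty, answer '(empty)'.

Answer: coal=1 resin=5

Derivation:
After 1 (gather 8 coal): coal=8
After 2 (gather 4 resin): coal=8 resin=4
After 3 (craft parchment): coal=8 parchment=1 resin=1
After 4 (consume 1 resin): coal=8 parchment=1
After 5 (consume 2 coal): coal=6 parchment=1
After 6 (consume 1 parchment): coal=6
After 7 (gather 5 resin): coal=6 resin=5
After 8 (consume 5 coal): coal=1 resin=5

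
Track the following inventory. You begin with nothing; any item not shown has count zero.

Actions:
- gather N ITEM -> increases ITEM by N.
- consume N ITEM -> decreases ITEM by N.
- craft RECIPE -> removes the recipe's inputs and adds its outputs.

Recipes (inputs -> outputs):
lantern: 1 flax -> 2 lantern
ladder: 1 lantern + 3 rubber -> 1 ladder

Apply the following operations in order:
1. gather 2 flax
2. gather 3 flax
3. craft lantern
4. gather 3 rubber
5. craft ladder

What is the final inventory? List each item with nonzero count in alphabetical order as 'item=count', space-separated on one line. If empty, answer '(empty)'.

Answer: flax=4 ladder=1 lantern=1

Derivation:
After 1 (gather 2 flax): flax=2
After 2 (gather 3 flax): flax=5
After 3 (craft lantern): flax=4 lantern=2
After 4 (gather 3 rubber): flax=4 lantern=2 rubber=3
After 5 (craft ladder): flax=4 ladder=1 lantern=1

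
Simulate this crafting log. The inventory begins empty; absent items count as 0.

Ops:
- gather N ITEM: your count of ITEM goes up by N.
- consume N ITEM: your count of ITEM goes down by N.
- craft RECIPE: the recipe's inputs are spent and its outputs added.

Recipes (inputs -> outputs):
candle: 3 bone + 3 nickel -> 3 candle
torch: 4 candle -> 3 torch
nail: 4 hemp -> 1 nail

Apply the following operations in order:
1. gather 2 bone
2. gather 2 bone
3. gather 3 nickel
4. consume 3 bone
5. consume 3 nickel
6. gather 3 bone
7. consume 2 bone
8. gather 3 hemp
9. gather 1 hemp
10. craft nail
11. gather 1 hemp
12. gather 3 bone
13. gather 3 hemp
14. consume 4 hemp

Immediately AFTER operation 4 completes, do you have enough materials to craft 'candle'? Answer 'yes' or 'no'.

Answer: no

Derivation:
After 1 (gather 2 bone): bone=2
After 2 (gather 2 bone): bone=4
After 3 (gather 3 nickel): bone=4 nickel=3
After 4 (consume 3 bone): bone=1 nickel=3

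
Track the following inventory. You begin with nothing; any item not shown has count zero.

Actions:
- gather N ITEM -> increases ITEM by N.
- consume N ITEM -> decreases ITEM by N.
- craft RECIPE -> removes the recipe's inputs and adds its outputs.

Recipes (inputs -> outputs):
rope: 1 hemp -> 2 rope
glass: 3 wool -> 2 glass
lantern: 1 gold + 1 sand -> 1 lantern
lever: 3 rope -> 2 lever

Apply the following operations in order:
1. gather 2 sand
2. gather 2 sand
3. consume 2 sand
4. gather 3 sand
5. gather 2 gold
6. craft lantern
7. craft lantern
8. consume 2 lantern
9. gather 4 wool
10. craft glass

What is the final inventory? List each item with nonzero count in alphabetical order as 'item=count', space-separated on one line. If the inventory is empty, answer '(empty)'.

Answer: glass=2 sand=3 wool=1

Derivation:
After 1 (gather 2 sand): sand=2
After 2 (gather 2 sand): sand=4
After 3 (consume 2 sand): sand=2
After 4 (gather 3 sand): sand=5
After 5 (gather 2 gold): gold=2 sand=5
After 6 (craft lantern): gold=1 lantern=1 sand=4
After 7 (craft lantern): lantern=2 sand=3
After 8 (consume 2 lantern): sand=3
After 9 (gather 4 wool): sand=3 wool=4
After 10 (craft glass): glass=2 sand=3 wool=1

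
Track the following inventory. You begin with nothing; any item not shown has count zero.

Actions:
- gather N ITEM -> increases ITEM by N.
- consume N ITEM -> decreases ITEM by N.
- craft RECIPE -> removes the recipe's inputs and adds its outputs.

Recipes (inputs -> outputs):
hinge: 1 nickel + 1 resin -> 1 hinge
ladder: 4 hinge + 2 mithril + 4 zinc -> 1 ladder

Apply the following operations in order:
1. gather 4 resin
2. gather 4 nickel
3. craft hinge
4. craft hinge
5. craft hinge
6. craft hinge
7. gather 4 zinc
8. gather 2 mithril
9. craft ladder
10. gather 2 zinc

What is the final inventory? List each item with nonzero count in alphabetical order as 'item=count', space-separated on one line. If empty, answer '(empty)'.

Answer: ladder=1 zinc=2

Derivation:
After 1 (gather 4 resin): resin=4
After 2 (gather 4 nickel): nickel=4 resin=4
After 3 (craft hinge): hinge=1 nickel=3 resin=3
After 4 (craft hinge): hinge=2 nickel=2 resin=2
After 5 (craft hinge): hinge=3 nickel=1 resin=1
After 6 (craft hinge): hinge=4
After 7 (gather 4 zinc): hinge=4 zinc=4
After 8 (gather 2 mithril): hinge=4 mithril=2 zinc=4
After 9 (craft ladder): ladder=1
After 10 (gather 2 zinc): ladder=1 zinc=2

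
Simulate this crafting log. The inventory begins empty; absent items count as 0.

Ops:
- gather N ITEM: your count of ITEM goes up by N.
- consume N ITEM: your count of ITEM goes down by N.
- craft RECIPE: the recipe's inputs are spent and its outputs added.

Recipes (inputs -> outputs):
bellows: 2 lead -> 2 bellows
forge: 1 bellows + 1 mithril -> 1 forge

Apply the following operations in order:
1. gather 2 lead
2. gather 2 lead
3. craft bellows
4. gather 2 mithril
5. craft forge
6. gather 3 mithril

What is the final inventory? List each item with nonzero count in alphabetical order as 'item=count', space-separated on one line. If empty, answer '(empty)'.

After 1 (gather 2 lead): lead=2
After 2 (gather 2 lead): lead=4
After 3 (craft bellows): bellows=2 lead=2
After 4 (gather 2 mithril): bellows=2 lead=2 mithril=2
After 5 (craft forge): bellows=1 forge=1 lead=2 mithril=1
After 6 (gather 3 mithril): bellows=1 forge=1 lead=2 mithril=4

Answer: bellows=1 forge=1 lead=2 mithril=4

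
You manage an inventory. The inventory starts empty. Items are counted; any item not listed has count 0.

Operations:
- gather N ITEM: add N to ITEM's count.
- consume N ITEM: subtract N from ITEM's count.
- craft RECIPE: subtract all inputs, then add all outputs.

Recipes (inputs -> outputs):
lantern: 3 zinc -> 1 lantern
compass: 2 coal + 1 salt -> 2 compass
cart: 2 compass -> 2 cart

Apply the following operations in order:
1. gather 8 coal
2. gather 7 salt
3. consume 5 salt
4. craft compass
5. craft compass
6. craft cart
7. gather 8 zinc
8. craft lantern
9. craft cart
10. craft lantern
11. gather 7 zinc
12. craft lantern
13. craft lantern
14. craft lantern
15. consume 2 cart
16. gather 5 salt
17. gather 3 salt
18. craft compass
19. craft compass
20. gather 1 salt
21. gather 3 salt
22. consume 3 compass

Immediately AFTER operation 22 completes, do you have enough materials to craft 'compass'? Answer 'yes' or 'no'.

After 1 (gather 8 coal): coal=8
After 2 (gather 7 salt): coal=8 salt=7
After 3 (consume 5 salt): coal=8 salt=2
After 4 (craft compass): coal=6 compass=2 salt=1
After 5 (craft compass): coal=4 compass=4
After 6 (craft cart): cart=2 coal=4 compass=2
After 7 (gather 8 zinc): cart=2 coal=4 compass=2 zinc=8
After 8 (craft lantern): cart=2 coal=4 compass=2 lantern=1 zinc=5
After 9 (craft cart): cart=4 coal=4 lantern=1 zinc=5
After 10 (craft lantern): cart=4 coal=4 lantern=2 zinc=2
After 11 (gather 7 zinc): cart=4 coal=4 lantern=2 zinc=9
After 12 (craft lantern): cart=4 coal=4 lantern=3 zinc=6
After 13 (craft lantern): cart=4 coal=4 lantern=4 zinc=3
After 14 (craft lantern): cart=4 coal=4 lantern=5
After 15 (consume 2 cart): cart=2 coal=4 lantern=5
After 16 (gather 5 salt): cart=2 coal=4 lantern=5 salt=5
After 17 (gather 3 salt): cart=2 coal=4 lantern=5 salt=8
After 18 (craft compass): cart=2 coal=2 compass=2 lantern=5 salt=7
After 19 (craft compass): cart=2 compass=4 lantern=5 salt=6
After 20 (gather 1 salt): cart=2 compass=4 lantern=5 salt=7
After 21 (gather 3 salt): cart=2 compass=4 lantern=5 salt=10
After 22 (consume 3 compass): cart=2 compass=1 lantern=5 salt=10

Answer: no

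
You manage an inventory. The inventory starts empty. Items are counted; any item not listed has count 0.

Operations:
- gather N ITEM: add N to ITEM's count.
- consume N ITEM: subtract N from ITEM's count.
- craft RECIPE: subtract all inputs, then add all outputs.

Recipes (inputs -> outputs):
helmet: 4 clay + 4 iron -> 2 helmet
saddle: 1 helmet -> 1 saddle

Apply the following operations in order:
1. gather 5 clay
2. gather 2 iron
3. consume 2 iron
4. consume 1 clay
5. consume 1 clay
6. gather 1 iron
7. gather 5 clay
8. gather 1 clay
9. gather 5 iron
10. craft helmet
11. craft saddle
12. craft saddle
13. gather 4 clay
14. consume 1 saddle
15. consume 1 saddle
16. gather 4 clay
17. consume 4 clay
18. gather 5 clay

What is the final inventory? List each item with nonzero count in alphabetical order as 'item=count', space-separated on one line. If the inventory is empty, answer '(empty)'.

Answer: clay=14 iron=2

Derivation:
After 1 (gather 5 clay): clay=5
After 2 (gather 2 iron): clay=5 iron=2
After 3 (consume 2 iron): clay=5
After 4 (consume 1 clay): clay=4
After 5 (consume 1 clay): clay=3
After 6 (gather 1 iron): clay=3 iron=1
After 7 (gather 5 clay): clay=8 iron=1
After 8 (gather 1 clay): clay=9 iron=1
After 9 (gather 5 iron): clay=9 iron=6
After 10 (craft helmet): clay=5 helmet=2 iron=2
After 11 (craft saddle): clay=5 helmet=1 iron=2 saddle=1
After 12 (craft saddle): clay=5 iron=2 saddle=2
After 13 (gather 4 clay): clay=9 iron=2 saddle=2
After 14 (consume 1 saddle): clay=9 iron=2 saddle=1
After 15 (consume 1 saddle): clay=9 iron=2
After 16 (gather 4 clay): clay=13 iron=2
After 17 (consume 4 clay): clay=9 iron=2
After 18 (gather 5 clay): clay=14 iron=2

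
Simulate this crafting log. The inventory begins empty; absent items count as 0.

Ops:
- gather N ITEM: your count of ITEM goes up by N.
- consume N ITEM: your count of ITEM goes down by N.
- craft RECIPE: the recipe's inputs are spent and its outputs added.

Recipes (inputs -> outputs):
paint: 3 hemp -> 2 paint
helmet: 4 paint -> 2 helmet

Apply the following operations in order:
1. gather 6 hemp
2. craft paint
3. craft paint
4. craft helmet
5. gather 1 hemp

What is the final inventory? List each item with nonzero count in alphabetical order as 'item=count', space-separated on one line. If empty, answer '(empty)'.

After 1 (gather 6 hemp): hemp=6
After 2 (craft paint): hemp=3 paint=2
After 3 (craft paint): paint=4
After 4 (craft helmet): helmet=2
After 5 (gather 1 hemp): helmet=2 hemp=1

Answer: helmet=2 hemp=1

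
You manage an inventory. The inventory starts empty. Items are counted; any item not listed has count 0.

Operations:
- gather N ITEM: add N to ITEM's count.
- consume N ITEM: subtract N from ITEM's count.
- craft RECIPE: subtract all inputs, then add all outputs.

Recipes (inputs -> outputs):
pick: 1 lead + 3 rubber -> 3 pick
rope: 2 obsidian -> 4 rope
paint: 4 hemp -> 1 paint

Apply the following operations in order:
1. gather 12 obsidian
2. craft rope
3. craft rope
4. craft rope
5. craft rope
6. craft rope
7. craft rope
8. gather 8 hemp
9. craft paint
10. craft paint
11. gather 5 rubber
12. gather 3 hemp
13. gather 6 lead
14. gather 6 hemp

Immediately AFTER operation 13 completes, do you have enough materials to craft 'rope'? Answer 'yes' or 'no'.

After 1 (gather 12 obsidian): obsidian=12
After 2 (craft rope): obsidian=10 rope=4
After 3 (craft rope): obsidian=8 rope=8
After 4 (craft rope): obsidian=6 rope=12
After 5 (craft rope): obsidian=4 rope=16
After 6 (craft rope): obsidian=2 rope=20
After 7 (craft rope): rope=24
After 8 (gather 8 hemp): hemp=8 rope=24
After 9 (craft paint): hemp=4 paint=1 rope=24
After 10 (craft paint): paint=2 rope=24
After 11 (gather 5 rubber): paint=2 rope=24 rubber=5
After 12 (gather 3 hemp): hemp=3 paint=2 rope=24 rubber=5
After 13 (gather 6 lead): hemp=3 lead=6 paint=2 rope=24 rubber=5

Answer: no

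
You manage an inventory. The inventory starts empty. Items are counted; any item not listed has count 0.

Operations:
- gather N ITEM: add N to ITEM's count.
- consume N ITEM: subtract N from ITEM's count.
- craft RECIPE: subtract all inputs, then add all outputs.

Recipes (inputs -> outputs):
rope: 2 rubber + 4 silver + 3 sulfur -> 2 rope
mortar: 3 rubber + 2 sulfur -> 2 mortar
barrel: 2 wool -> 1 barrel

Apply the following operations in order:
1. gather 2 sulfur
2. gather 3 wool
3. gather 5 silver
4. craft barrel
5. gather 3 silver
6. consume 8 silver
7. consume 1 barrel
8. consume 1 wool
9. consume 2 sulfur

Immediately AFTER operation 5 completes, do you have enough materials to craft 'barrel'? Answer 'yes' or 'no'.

Answer: no

Derivation:
After 1 (gather 2 sulfur): sulfur=2
After 2 (gather 3 wool): sulfur=2 wool=3
After 3 (gather 5 silver): silver=5 sulfur=2 wool=3
After 4 (craft barrel): barrel=1 silver=5 sulfur=2 wool=1
After 5 (gather 3 silver): barrel=1 silver=8 sulfur=2 wool=1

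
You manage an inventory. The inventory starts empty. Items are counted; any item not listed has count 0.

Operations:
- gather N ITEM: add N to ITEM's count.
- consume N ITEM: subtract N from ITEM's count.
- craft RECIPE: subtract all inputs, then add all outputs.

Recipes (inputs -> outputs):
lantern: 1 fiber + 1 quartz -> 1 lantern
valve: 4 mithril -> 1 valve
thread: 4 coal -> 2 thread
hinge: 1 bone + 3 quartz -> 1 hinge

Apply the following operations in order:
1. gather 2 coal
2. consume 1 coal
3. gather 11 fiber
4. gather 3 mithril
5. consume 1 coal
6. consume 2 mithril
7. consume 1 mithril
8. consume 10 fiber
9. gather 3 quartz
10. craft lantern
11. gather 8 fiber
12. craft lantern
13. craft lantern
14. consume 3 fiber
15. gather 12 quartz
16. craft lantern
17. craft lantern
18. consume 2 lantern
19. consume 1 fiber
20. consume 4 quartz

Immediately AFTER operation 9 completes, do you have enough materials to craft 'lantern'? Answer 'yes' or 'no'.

After 1 (gather 2 coal): coal=2
After 2 (consume 1 coal): coal=1
After 3 (gather 11 fiber): coal=1 fiber=11
After 4 (gather 3 mithril): coal=1 fiber=11 mithril=3
After 5 (consume 1 coal): fiber=11 mithril=3
After 6 (consume 2 mithril): fiber=11 mithril=1
After 7 (consume 1 mithril): fiber=11
After 8 (consume 10 fiber): fiber=1
After 9 (gather 3 quartz): fiber=1 quartz=3

Answer: yes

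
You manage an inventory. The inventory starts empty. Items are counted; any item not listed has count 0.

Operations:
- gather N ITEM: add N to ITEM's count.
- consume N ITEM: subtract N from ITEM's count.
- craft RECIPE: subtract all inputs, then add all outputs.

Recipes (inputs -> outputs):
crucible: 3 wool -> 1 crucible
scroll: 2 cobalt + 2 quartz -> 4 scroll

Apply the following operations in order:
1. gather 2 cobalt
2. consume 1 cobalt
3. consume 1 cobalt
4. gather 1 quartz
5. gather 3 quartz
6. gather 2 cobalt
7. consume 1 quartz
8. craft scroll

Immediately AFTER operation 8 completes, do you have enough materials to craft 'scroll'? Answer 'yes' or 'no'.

After 1 (gather 2 cobalt): cobalt=2
After 2 (consume 1 cobalt): cobalt=1
After 3 (consume 1 cobalt): (empty)
After 4 (gather 1 quartz): quartz=1
After 5 (gather 3 quartz): quartz=4
After 6 (gather 2 cobalt): cobalt=2 quartz=4
After 7 (consume 1 quartz): cobalt=2 quartz=3
After 8 (craft scroll): quartz=1 scroll=4

Answer: no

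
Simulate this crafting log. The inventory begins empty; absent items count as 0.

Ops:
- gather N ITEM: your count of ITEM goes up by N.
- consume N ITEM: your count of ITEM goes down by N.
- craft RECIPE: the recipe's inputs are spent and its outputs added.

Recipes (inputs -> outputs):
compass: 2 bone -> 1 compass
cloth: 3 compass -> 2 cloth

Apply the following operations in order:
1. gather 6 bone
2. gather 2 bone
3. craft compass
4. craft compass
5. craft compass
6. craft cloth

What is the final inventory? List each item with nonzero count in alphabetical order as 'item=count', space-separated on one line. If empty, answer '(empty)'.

After 1 (gather 6 bone): bone=6
After 2 (gather 2 bone): bone=8
After 3 (craft compass): bone=6 compass=1
After 4 (craft compass): bone=4 compass=2
After 5 (craft compass): bone=2 compass=3
After 6 (craft cloth): bone=2 cloth=2

Answer: bone=2 cloth=2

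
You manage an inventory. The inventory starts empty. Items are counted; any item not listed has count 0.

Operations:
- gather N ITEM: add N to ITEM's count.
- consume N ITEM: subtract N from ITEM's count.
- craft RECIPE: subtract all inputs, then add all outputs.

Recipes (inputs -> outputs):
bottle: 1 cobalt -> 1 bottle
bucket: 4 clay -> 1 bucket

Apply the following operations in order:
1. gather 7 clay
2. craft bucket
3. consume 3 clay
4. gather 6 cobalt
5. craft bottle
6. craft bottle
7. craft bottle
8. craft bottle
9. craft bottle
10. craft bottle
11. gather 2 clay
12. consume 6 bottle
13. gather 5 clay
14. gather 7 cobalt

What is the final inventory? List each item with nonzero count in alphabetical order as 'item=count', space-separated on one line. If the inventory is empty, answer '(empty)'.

Answer: bucket=1 clay=7 cobalt=7

Derivation:
After 1 (gather 7 clay): clay=7
After 2 (craft bucket): bucket=1 clay=3
After 3 (consume 3 clay): bucket=1
After 4 (gather 6 cobalt): bucket=1 cobalt=6
After 5 (craft bottle): bottle=1 bucket=1 cobalt=5
After 6 (craft bottle): bottle=2 bucket=1 cobalt=4
After 7 (craft bottle): bottle=3 bucket=1 cobalt=3
After 8 (craft bottle): bottle=4 bucket=1 cobalt=2
After 9 (craft bottle): bottle=5 bucket=1 cobalt=1
After 10 (craft bottle): bottle=6 bucket=1
After 11 (gather 2 clay): bottle=6 bucket=1 clay=2
After 12 (consume 6 bottle): bucket=1 clay=2
After 13 (gather 5 clay): bucket=1 clay=7
After 14 (gather 7 cobalt): bucket=1 clay=7 cobalt=7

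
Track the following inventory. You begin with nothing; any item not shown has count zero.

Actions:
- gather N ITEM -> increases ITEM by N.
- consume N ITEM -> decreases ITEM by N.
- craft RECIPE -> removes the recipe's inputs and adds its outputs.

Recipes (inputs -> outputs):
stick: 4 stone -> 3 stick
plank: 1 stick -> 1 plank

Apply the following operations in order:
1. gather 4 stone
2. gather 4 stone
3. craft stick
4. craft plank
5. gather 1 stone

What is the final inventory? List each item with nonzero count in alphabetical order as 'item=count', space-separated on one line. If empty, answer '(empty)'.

Answer: plank=1 stick=2 stone=5

Derivation:
After 1 (gather 4 stone): stone=4
After 2 (gather 4 stone): stone=8
After 3 (craft stick): stick=3 stone=4
After 4 (craft plank): plank=1 stick=2 stone=4
After 5 (gather 1 stone): plank=1 stick=2 stone=5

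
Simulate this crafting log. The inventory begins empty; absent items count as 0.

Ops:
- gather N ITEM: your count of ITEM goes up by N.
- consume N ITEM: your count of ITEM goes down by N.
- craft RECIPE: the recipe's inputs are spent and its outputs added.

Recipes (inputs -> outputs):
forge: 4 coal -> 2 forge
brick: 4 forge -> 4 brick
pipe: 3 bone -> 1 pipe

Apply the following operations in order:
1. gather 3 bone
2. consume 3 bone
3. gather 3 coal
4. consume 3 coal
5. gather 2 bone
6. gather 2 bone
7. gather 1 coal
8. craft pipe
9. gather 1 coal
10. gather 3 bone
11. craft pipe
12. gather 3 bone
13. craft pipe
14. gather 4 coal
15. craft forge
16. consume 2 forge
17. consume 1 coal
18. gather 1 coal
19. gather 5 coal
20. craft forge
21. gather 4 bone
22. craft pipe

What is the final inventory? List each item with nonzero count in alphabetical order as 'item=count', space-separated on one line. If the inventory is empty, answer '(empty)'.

Answer: bone=2 coal=3 forge=2 pipe=4

Derivation:
After 1 (gather 3 bone): bone=3
After 2 (consume 3 bone): (empty)
After 3 (gather 3 coal): coal=3
After 4 (consume 3 coal): (empty)
After 5 (gather 2 bone): bone=2
After 6 (gather 2 bone): bone=4
After 7 (gather 1 coal): bone=4 coal=1
After 8 (craft pipe): bone=1 coal=1 pipe=1
After 9 (gather 1 coal): bone=1 coal=2 pipe=1
After 10 (gather 3 bone): bone=4 coal=2 pipe=1
After 11 (craft pipe): bone=1 coal=2 pipe=2
After 12 (gather 3 bone): bone=4 coal=2 pipe=2
After 13 (craft pipe): bone=1 coal=2 pipe=3
After 14 (gather 4 coal): bone=1 coal=6 pipe=3
After 15 (craft forge): bone=1 coal=2 forge=2 pipe=3
After 16 (consume 2 forge): bone=1 coal=2 pipe=3
After 17 (consume 1 coal): bone=1 coal=1 pipe=3
After 18 (gather 1 coal): bone=1 coal=2 pipe=3
After 19 (gather 5 coal): bone=1 coal=7 pipe=3
After 20 (craft forge): bone=1 coal=3 forge=2 pipe=3
After 21 (gather 4 bone): bone=5 coal=3 forge=2 pipe=3
After 22 (craft pipe): bone=2 coal=3 forge=2 pipe=4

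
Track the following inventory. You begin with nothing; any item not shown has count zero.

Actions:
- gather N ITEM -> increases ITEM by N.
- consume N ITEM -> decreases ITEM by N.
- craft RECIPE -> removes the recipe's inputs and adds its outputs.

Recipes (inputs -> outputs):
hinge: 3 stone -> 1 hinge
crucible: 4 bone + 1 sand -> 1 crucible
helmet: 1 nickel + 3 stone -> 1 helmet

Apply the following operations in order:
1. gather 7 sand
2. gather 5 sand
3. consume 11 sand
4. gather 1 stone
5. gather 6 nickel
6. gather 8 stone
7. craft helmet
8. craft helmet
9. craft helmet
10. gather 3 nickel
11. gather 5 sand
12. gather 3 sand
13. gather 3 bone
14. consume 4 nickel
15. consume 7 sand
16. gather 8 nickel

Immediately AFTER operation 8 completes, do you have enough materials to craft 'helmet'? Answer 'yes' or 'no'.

After 1 (gather 7 sand): sand=7
After 2 (gather 5 sand): sand=12
After 3 (consume 11 sand): sand=1
After 4 (gather 1 stone): sand=1 stone=1
After 5 (gather 6 nickel): nickel=6 sand=1 stone=1
After 6 (gather 8 stone): nickel=6 sand=1 stone=9
After 7 (craft helmet): helmet=1 nickel=5 sand=1 stone=6
After 8 (craft helmet): helmet=2 nickel=4 sand=1 stone=3

Answer: yes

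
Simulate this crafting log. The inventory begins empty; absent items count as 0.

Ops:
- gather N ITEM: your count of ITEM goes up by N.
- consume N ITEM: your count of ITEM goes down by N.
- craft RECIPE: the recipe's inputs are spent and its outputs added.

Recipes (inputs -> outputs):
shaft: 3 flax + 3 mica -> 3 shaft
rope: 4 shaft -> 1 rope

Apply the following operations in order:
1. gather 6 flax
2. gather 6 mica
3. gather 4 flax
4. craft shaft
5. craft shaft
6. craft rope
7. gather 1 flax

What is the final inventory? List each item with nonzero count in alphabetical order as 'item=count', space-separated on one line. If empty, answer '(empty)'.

Answer: flax=5 rope=1 shaft=2

Derivation:
After 1 (gather 6 flax): flax=6
After 2 (gather 6 mica): flax=6 mica=6
After 3 (gather 4 flax): flax=10 mica=6
After 4 (craft shaft): flax=7 mica=3 shaft=3
After 5 (craft shaft): flax=4 shaft=6
After 6 (craft rope): flax=4 rope=1 shaft=2
After 7 (gather 1 flax): flax=5 rope=1 shaft=2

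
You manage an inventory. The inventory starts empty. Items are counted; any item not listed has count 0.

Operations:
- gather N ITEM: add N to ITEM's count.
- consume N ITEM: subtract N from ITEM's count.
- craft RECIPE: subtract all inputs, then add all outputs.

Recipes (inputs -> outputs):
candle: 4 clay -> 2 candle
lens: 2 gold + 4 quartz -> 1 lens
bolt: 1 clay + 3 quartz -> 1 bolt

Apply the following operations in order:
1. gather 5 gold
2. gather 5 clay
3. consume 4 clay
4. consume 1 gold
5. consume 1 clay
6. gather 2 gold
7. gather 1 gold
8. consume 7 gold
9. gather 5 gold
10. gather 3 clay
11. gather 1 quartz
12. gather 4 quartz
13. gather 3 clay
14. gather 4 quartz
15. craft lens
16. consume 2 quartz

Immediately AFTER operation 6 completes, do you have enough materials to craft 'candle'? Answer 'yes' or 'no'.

Answer: no

Derivation:
After 1 (gather 5 gold): gold=5
After 2 (gather 5 clay): clay=5 gold=5
After 3 (consume 4 clay): clay=1 gold=5
After 4 (consume 1 gold): clay=1 gold=4
After 5 (consume 1 clay): gold=4
After 6 (gather 2 gold): gold=6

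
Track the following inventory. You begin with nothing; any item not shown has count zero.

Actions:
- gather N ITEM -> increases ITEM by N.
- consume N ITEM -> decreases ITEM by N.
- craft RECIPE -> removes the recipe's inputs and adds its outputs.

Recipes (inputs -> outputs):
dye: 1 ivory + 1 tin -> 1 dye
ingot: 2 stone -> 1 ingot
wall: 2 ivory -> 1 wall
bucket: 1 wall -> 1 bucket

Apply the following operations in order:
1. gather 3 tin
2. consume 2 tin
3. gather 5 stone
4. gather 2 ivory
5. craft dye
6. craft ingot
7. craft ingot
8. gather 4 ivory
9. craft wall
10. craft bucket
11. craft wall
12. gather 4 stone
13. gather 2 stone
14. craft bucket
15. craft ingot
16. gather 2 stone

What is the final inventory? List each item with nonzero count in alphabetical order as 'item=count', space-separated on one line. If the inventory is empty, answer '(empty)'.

After 1 (gather 3 tin): tin=3
After 2 (consume 2 tin): tin=1
After 3 (gather 5 stone): stone=5 tin=1
After 4 (gather 2 ivory): ivory=2 stone=5 tin=1
After 5 (craft dye): dye=1 ivory=1 stone=5
After 6 (craft ingot): dye=1 ingot=1 ivory=1 stone=3
After 7 (craft ingot): dye=1 ingot=2 ivory=1 stone=1
After 8 (gather 4 ivory): dye=1 ingot=2 ivory=5 stone=1
After 9 (craft wall): dye=1 ingot=2 ivory=3 stone=1 wall=1
After 10 (craft bucket): bucket=1 dye=1 ingot=2 ivory=3 stone=1
After 11 (craft wall): bucket=1 dye=1 ingot=2 ivory=1 stone=1 wall=1
After 12 (gather 4 stone): bucket=1 dye=1 ingot=2 ivory=1 stone=5 wall=1
After 13 (gather 2 stone): bucket=1 dye=1 ingot=2 ivory=1 stone=7 wall=1
After 14 (craft bucket): bucket=2 dye=1 ingot=2 ivory=1 stone=7
After 15 (craft ingot): bucket=2 dye=1 ingot=3 ivory=1 stone=5
After 16 (gather 2 stone): bucket=2 dye=1 ingot=3 ivory=1 stone=7

Answer: bucket=2 dye=1 ingot=3 ivory=1 stone=7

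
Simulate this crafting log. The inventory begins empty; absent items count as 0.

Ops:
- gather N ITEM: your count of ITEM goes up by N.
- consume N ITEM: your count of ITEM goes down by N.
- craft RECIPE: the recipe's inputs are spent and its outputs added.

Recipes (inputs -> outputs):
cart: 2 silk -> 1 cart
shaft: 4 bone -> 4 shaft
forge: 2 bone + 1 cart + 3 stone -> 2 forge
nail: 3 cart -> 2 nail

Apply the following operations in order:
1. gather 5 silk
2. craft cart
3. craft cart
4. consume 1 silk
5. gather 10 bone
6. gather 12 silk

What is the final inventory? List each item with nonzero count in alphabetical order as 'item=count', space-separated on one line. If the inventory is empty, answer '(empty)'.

After 1 (gather 5 silk): silk=5
After 2 (craft cart): cart=1 silk=3
After 3 (craft cart): cart=2 silk=1
After 4 (consume 1 silk): cart=2
After 5 (gather 10 bone): bone=10 cart=2
After 6 (gather 12 silk): bone=10 cart=2 silk=12

Answer: bone=10 cart=2 silk=12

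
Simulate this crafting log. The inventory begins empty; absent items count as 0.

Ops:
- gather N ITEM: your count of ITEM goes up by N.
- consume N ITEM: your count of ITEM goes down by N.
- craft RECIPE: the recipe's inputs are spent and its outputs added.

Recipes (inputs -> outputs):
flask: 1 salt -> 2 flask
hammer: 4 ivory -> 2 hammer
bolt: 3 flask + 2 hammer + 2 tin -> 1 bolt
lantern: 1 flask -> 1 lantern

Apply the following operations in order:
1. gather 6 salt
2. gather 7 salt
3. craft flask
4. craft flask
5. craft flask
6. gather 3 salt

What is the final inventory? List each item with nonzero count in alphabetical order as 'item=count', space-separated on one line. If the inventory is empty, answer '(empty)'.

After 1 (gather 6 salt): salt=6
After 2 (gather 7 salt): salt=13
After 3 (craft flask): flask=2 salt=12
After 4 (craft flask): flask=4 salt=11
After 5 (craft flask): flask=6 salt=10
After 6 (gather 3 salt): flask=6 salt=13

Answer: flask=6 salt=13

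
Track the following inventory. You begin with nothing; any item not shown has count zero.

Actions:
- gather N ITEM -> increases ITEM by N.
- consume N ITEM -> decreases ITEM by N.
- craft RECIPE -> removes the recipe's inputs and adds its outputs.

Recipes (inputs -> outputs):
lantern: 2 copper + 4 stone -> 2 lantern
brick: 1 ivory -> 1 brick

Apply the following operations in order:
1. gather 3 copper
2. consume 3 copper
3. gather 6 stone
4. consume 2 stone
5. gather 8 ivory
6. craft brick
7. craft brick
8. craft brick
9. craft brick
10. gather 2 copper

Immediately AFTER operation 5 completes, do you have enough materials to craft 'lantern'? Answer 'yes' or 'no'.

After 1 (gather 3 copper): copper=3
After 2 (consume 3 copper): (empty)
After 3 (gather 6 stone): stone=6
After 4 (consume 2 stone): stone=4
After 5 (gather 8 ivory): ivory=8 stone=4

Answer: no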